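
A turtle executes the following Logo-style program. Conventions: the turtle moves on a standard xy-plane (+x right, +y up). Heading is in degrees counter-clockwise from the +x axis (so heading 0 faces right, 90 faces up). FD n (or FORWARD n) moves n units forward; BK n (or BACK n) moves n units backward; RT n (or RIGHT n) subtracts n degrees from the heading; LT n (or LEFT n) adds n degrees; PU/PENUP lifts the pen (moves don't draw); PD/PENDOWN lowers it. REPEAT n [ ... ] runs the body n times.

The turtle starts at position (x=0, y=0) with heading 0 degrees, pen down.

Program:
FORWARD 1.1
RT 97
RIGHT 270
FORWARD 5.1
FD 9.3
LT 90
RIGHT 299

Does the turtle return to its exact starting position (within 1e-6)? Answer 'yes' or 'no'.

Executing turtle program step by step:
Start: pos=(0,0), heading=0, pen down
FD 1.1: (0,0) -> (1.1,0) [heading=0, draw]
RT 97: heading 0 -> 263
RT 270: heading 263 -> 353
FD 5.1: (1.1,0) -> (6.162,-0.622) [heading=353, draw]
FD 9.3: (6.162,-0.622) -> (15.393,-1.755) [heading=353, draw]
LT 90: heading 353 -> 83
RT 299: heading 83 -> 144
Final: pos=(15.393,-1.755), heading=144, 3 segment(s) drawn

Start position: (0, 0)
Final position: (15.393, -1.755)
Distance = 15.492; >= 1e-6 -> NOT closed

Answer: no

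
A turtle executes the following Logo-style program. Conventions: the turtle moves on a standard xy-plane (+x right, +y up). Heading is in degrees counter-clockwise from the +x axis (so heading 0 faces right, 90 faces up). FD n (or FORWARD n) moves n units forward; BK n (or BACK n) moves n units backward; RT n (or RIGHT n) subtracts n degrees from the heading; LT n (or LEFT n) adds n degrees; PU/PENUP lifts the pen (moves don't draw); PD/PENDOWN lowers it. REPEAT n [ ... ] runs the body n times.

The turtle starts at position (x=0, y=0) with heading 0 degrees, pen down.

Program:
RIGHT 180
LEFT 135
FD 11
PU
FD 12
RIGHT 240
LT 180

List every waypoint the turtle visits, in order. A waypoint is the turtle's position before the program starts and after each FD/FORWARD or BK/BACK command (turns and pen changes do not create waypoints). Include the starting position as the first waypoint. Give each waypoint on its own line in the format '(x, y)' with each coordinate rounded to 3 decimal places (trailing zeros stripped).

Executing turtle program step by step:
Start: pos=(0,0), heading=0, pen down
RT 180: heading 0 -> 180
LT 135: heading 180 -> 315
FD 11: (0,0) -> (7.778,-7.778) [heading=315, draw]
PU: pen up
FD 12: (7.778,-7.778) -> (16.263,-16.263) [heading=315, move]
RT 240: heading 315 -> 75
LT 180: heading 75 -> 255
Final: pos=(16.263,-16.263), heading=255, 1 segment(s) drawn
Waypoints (3 total):
(0, 0)
(7.778, -7.778)
(16.263, -16.263)

Answer: (0, 0)
(7.778, -7.778)
(16.263, -16.263)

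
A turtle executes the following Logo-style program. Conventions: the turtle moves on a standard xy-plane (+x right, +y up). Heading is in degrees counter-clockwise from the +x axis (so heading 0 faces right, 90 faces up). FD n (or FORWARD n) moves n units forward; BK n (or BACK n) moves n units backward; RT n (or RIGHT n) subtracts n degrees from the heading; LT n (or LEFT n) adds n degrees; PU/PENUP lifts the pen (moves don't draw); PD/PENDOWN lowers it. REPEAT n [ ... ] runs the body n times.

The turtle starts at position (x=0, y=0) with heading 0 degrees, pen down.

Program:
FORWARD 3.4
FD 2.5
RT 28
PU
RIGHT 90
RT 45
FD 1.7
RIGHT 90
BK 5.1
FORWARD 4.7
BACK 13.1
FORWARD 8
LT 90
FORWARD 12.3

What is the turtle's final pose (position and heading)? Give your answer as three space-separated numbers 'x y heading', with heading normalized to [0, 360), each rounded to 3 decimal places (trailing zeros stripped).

Executing turtle program step by step:
Start: pos=(0,0), heading=0, pen down
FD 3.4: (0,0) -> (3.4,0) [heading=0, draw]
FD 2.5: (3.4,0) -> (5.9,0) [heading=0, draw]
RT 28: heading 0 -> 332
PU: pen up
RT 90: heading 332 -> 242
RT 45: heading 242 -> 197
FD 1.7: (5.9,0) -> (4.274,-0.497) [heading=197, move]
RT 90: heading 197 -> 107
BK 5.1: (4.274,-0.497) -> (5.765,-5.374) [heading=107, move]
FD 4.7: (5.765,-5.374) -> (4.391,-0.88) [heading=107, move]
BK 13.1: (4.391,-0.88) -> (8.221,-13.407) [heading=107, move]
FD 8: (8.221,-13.407) -> (5.882,-5.757) [heading=107, move]
LT 90: heading 107 -> 197
FD 12.3: (5.882,-5.757) -> (-5.88,-9.353) [heading=197, move]
Final: pos=(-5.88,-9.353), heading=197, 2 segment(s) drawn

Answer: -5.88 -9.353 197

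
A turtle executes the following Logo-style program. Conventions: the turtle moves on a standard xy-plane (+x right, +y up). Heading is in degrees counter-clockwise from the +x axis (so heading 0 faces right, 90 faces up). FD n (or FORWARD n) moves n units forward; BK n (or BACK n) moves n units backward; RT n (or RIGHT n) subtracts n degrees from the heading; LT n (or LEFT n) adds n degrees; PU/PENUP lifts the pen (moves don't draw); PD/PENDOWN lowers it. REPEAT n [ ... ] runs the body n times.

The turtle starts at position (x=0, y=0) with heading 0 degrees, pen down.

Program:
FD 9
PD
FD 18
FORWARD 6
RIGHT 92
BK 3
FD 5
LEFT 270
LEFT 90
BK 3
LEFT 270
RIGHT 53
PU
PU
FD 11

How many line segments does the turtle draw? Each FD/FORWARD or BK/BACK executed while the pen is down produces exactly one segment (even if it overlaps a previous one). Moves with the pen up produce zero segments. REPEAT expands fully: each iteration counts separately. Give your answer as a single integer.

Executing turtle program step by step:
Start: pos=(0,0), heading=0, pen down
FD 9: (0,0) -> (9,0) [heading=0, draw]
PD: pen down
FD 18: (9,0) -> (27,0) [heading=0, draw]
FD 6: (27,0) -> (33,0) [heading=0, draw]
RT 92: heading 0 -> 268
BK 3: (33,0) -> (33.105,2.998) [heading=268, draw]
FD 5: (33.105,2.998) -> (32.93,-1.999) [heading=268, draw]
LT 270: heading 268 -> 178
LT 90: heading 178 -> 268
BK 3: (32.93,-1.999) -> (33.035,0.999) [heading=268, draw]
LT 270: heading 268 -> 178
RT 53: heading 178 -> 125
PU: pen up
PU: pen up
FD 11: (33.035,0.999) -> (26.726,10.01) [heading=125, move]
Final: pos=(26.726,10.01), heading=125, 6 segment(s) drawn
Segments drawn: 6

Answer: 6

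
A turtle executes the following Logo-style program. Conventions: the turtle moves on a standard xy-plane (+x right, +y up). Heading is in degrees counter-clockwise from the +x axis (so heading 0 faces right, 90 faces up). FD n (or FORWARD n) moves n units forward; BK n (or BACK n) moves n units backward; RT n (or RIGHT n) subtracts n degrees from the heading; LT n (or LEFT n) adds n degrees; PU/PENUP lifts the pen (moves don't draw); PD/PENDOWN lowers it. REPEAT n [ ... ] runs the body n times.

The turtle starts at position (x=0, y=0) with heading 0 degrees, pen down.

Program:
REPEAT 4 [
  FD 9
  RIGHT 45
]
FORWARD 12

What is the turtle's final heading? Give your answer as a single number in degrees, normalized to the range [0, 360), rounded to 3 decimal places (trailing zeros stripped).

Executing turtle program step by step:
Start: pos=(0,0), heading=0, pen down
REPEAT 4 [
  -- iteration 1/4 --
  FD 9: (0,0) -> (9,0) [heading=0, draw]
  RT 45: heading 0 -> 315
  -- iteration 2/4 --
  FD 9: (9,0) -> (15.364,-6.364) [heading=315, draw]
  RT 45: heading 315 -> 270
  -- iteration 3/4 --
  FD 9: (15.364,-6.364) -> (15.364,-15.364) [heading=270, draw]
  RT 45: heading 270 -> 225
  -- iteration 4/4 --
  FD 9: (15.364,-15.364) -> (9,-21.728) [heading=225, draw]
  RT 45: heading 225 -> 180
]
FD 12: (9,-21.728) -> (-3,-21.728) [heading=180, draw]
Final: pos=(-3,-21.728), heading=180, 5 segment(s) drawn

Answer: 180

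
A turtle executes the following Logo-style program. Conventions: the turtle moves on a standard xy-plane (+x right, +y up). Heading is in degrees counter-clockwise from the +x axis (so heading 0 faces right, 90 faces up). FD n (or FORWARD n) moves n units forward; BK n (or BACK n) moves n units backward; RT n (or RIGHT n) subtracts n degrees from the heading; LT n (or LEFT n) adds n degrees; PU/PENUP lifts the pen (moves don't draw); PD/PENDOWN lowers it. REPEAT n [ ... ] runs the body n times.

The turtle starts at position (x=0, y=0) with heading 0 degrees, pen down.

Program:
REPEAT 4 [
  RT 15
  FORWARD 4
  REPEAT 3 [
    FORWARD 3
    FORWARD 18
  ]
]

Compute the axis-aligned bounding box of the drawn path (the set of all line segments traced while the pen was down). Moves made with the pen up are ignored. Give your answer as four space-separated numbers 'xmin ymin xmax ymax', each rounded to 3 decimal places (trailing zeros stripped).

Executing turtle program step by step:
Start: pos=(0,0), heading=0, pen down
REPEAT 4 [
  -- iteration 1/4 --
  RT 15: heading 0 -> 345
  FD 4: (0,0) -> (3.864,-1.035) [heading=345, draw]
  REPEAT 3 [
    -- iteration 1/3 --
    FD 3: (3.864,-1.035) -> (6.761,-1.812) [heading=345, draw]
    FD 18: (6.761,-1.812) -> (24.148,-6.47) [heading=345, draw]
    -- iteration 2/3 --
    FD 3: (24.148,-6.47) -> (27.046,-7.247) [heading=345, draw]
    FD 18: (27.046,-7.247) -> (44.433,-11.906) [heading=345, draw]
    -- iteration 3/3 --
    FD 3: (44.433,-11.906) -> (47.33,-12.682) [heading=345, draw]
    FD 18: (47.33,-12.682) -> (64.717,-17.341) [heading=345, draw]
  ]
  -- iteration 2/4 --
  RT 15: heading 345 -> 330
  FD 4: (64.717,-17.341) -> (68.181,-19.341) [heading=330, draw]
  REPEAT 3 [
    -- iteration 1/3 --
    FD 3: (68.181,-19.341) -> (70.779,-20.841) [heading=330, draw]
    FD 18: (70.779,-20.841) -> (86.368,-29.841) [heading=330, draw]
    -- iteration 2/3 --
    FD 3: (86.368,-29.841) -> (88.966,-31.341) [heading=330, draw]
    FD 18: (88.966,-31.341) -> (104.554,-40.341) [heading=330, draw]
    -- iteration 3/3 --
    FD 3: (104.554,-40.341) -> (107.152,-41.841) [heading=330, draw]
    FD 18: (107.152,-41.841) -> (122.741,-50.841) [heading=330, draw]
  ]
  -- iteration 3/4 --
  RT 15: heading 330 -> 315
  FD 4: (122.741,-50.841) -> (125.569,-53.669) [heading=315, draw]
  REPEAT 3 [
    -- iteration 1/3 --
    FD 3: (125.569,-53.669) -> (127.69,-55.791) [heading=315, draw]
    FD 18: (127.69,-55.791) -> (140.418,-68.519) [heading=315, draw]
    -- iteration 2/3 --
    FD 3: (140.418,-68.519) -> (142.54,-70.64) [heading=315, draw]
    FD 18: (142.54,-70.64) -> (155.268,-83.368) [heading=315, draw]
    -- iteration 3/3 --
    FD 3: (155.268,-83.368) -> (157.389,-85.489) [heading=315, draw]
    FD 18: (157.389,-85.489) -> (170.117,-98.217) [heading=315, draw]
  ]
  -- iteration 4/4 --
  RT 15: heading 315 -> 300
  FD 4: (170.117,-98.217) -> (172.117,-101.681) [heading=300, draw]
  REPEAT 3 [
    -- iteration 1/3 --
    FD 3: (172.117,-101.681) -> (173.617,-104.279) [heading=300, draw]
    FD 18: (173.617,-104.279) -> (182.617,-119.868) [heading=300, draw]
    -- iteration 2/3 --
    FD 3: (182.617,-119.868) -> (184.117,-122.466) [heading=300, draw]
    FD 18: (184.117,-122.466) -> (193.117,-138.054) [heading=300, draw]
    -- iteration 3/3 --
    FD 3: (193.117,-138.054) -> (194.617,-140.652) [heading=300, draw]
    FD 18: (194.617,-140.652) -> (203.617,-156.241) [heading=300, draw]
  ]
]
Final: pos=(203.617,-156.241), heading=300, 28 segment(s) drawn

Segment endpoints: x in {0, 3.864, 6.761, 24.148, 27.046, 44.433, 47.33, 64.717, 68.181, 70.779, 86.368, 88.966, 104.554, 107.152, 122.741, 125.569, 127.69, 140.418, 142.54, 155.268, 157.389, 170.117, 172.117, 173.617, 182.617, 184.117, 193.117, 194.617, 203.617}, y in {-156.241, -140.652, -138.054, -122.466, -119.868, -104.279, -101.681, -98.217, -85.489, -83.368, -70.64, -68.519, -55.791, -53.669, -50.841, -41.841, -40.341, -31.341, -29.841, -20.841, -19.341, -17.341, -12.682, -11.906, -7.247, -6.47, -1.812, -1.035, 0}
xmin=0, ymin=-156.241, xmax=203.617, ymax=0

Answer: 0 -156.241 203.617 0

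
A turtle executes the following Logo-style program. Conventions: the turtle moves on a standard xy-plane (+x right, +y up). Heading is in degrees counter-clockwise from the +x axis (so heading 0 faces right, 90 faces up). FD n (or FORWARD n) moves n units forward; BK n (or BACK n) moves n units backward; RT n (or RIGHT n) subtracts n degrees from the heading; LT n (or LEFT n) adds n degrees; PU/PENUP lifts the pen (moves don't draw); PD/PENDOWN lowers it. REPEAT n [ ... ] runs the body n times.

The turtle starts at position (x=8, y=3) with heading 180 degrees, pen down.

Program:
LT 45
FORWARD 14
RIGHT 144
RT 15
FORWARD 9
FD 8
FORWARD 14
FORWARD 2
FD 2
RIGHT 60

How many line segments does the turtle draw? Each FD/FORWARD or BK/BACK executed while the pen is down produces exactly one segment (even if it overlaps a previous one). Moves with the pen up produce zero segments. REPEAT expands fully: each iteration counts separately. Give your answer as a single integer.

Answer: 6

Derivation:
Executing turtle program step by step:
Start: pos=(8,3), heading=180, pen down
LT 45: heading 180 -> 225
FD 14: (8,3) -> (-1.899,-6.899) [heading=225, draw]
RT 144: heading 225 -> 81
RT 15: heading 81 -> 66
FD 9: (-1.899,-6.899) -> (1.761,1.322) [heading=66, draw]
FD 8: (1.761,1.322) -> (5.015,8.631) [heading=66, draw]
FD 14: (5.015,8.631) -> (10.709,21.42) [heading=66, draw]
FD 2: (10.709,21.42) -> (11.523,23.248) [heading=66, draw]
FD 2: (11.523,23.248) -> (12.336,25.075) [heading=66, draw]
RT 60: heading 66 -> 6
Final: pos=(12.336,25.075), heading=6, 6 segment(s) drawn
Segments drawn: 6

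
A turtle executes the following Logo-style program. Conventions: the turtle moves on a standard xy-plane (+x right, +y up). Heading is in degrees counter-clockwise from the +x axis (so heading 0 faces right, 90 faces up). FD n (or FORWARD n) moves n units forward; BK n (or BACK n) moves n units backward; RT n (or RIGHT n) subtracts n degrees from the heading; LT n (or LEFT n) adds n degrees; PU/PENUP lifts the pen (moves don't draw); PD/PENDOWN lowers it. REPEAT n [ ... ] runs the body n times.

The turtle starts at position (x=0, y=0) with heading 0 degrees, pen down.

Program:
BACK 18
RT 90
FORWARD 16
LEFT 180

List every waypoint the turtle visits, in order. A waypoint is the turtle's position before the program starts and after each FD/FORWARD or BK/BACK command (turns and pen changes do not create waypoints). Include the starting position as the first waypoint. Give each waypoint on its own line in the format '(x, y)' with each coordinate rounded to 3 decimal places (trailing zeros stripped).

Answer: (0, 0)
(-18, 0)
(-18, -16)

Derivation:
Executing turtle program step by step:
Start: pos=(0,0), heading=0, pen down
BK 18: (0,0) -> (-18,0) [heading=0, draw]
RT 90: heading 0 -> 270
FD 16: (-18,0) -> (-18,-16) [heading=270, draw]
LT 180: heading 270 -> 90
Final: pos=(-18,-16), heading=90, 2 segment(s) drawn
Waypoints (3 total):
(0, 0)
(-18, 0)
(-18, -16)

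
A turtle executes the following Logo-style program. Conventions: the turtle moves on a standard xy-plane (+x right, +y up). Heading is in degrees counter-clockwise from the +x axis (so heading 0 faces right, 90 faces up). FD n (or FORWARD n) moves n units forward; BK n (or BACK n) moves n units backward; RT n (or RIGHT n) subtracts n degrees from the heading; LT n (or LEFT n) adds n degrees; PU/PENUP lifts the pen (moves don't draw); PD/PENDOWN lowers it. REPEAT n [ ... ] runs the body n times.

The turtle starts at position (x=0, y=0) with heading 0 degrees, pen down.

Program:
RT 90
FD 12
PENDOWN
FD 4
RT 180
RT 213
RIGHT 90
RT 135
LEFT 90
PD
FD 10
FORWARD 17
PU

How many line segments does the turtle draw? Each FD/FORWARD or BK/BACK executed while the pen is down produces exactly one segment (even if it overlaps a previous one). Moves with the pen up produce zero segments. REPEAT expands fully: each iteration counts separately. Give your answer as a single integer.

Executing turtle program step by step:
Start: pos=(0,0), heading=0, pen down
RT 90: heading 0 -> 270
FD 12: (0,0) -> (0,-12) [heading=270, draw]
PD: pen down
FD 4: (0,-12) -> (0,-16) [heading=270, draw]
RT 180: heading 270 -> 90
RT 213: heading 90 -> 237
RT 90: heading 237 -> 147
RT 135: heading 147 -> 12
LT 90: heading 12 -> 102
PD: pen down
FD 10: (0,-16) -> (-2.079,-6.219) [heading=102, draw]
FD 17: (-2.079,-6.219) -> (-5.614,10.41) [heading=102, draw]
PU: pen up
Final: pos=(-5.614,10.41), heading=102, 4 segment(s) drawn
Segments drawn: 4

Answer: 4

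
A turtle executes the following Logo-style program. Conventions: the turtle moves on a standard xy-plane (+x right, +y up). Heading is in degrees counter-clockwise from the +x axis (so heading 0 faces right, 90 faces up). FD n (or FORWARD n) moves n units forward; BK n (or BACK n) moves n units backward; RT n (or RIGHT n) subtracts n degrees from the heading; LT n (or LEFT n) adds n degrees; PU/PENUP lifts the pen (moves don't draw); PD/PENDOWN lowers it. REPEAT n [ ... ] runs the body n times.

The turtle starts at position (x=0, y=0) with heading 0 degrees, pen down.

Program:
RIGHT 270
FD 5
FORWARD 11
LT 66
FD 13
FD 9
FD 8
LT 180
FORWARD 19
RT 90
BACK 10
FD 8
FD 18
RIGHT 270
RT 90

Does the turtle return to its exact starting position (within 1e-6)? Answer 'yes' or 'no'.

Executing turtle program step by step:
Start: pos=(0,0), heading=0, pen down
RT 270: heading 0 -> 90
FD 5: (0,0) -> (0,5) [heading=90, draw]
FD 11: (0,5) -> (0,16) [heading=90, draw]
LT 66: heading 90 -> 156
FD 13: (0,16) -> (-11.876,21.288) [heading=156, draw]
FD 9: (-11.876,21.288) -> (-20.098,24.948) [heading=156, draw]
FD 8: (-20.098,24.948) -> (-27.406,28.202) [heading=156, draw]
LT 180: heading 156 -> 336
FD 19: (-27.406,28.202) -> (-10.049,20.474) [heading=336, draw]
RT 90: heading 336 -> 246
BK 10: (-10.049,20.474) -> (-5.982,29.61) [heading=246, draw]
FD 8: (-5.982,29.61) -> (-9.236,22.301) [heading=246, draw]
FD 18: (-9.236,22.301) -> (-16.557,5.857) [heading=246, draw]
RT 270: heading 246 -> 336
RT 90: heading 336 -> 246
Final: pos=(-16.557,5.857), heading=246, 9 segment(s) drawn

Start position: (0, 0)
Final position: (-16.557, 5.857)
Distance = 17.562; >= 1e-6 -> NOT closed

Answer: no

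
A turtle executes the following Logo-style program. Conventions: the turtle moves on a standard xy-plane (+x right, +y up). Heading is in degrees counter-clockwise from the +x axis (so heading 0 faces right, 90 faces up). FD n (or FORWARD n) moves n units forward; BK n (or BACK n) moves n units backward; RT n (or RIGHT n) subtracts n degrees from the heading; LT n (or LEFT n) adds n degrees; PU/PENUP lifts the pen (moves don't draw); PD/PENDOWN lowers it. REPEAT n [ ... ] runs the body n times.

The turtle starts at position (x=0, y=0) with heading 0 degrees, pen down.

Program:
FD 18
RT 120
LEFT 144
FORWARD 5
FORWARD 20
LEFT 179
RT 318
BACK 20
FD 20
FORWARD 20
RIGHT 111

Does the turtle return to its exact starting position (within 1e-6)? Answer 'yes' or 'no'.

Answer: no

Derivation:
Executing turtle program step by step:
Start: pos=(0,0), heading=0, pen down
FD 18: (0,0) -> (18,0) [heading=0, draw]
RT 120: heading 0 -> 240
LT 144: heading 240 -> 24
FD 5: (18,0) -> (22.568,2.034) [heading=24, draw]
FD 20: (22.568,2.034) -> (40.839,10.168) [heading=24, draw]
LT 179: heading 24 -> 203
RT 318: heading 203 -> 245
BK 20: (40.839,10.168) -> (49.291,28.295) [heading=245, draw]
FD 20: (49.291,28.295) -> (40.839,10.168) [heading=245, draw]
FD 20: (40.839,10.168) -> (32.386,-7.958) [heading=245, draw]
RT 111: heading 245 -> 134
Final: pos=(32.386,-7.958), heading=134, 6 segment(s) drawn

Start position: (0, 0)
Final position: (32.386, -7.958)
Distance = 33.35; >= 1e-6 -> NOT closed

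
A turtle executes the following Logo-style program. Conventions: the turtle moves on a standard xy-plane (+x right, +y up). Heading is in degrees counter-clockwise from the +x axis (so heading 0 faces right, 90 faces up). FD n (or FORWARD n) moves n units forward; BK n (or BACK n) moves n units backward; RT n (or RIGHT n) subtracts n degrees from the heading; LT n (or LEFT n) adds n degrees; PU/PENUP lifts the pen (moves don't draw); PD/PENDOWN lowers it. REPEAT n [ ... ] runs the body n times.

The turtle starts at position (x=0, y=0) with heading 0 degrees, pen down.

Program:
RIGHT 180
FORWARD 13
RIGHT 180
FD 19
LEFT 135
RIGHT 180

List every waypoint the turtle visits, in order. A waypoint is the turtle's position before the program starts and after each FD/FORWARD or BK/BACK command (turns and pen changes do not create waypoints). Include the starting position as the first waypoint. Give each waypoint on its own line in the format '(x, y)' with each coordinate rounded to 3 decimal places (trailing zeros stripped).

Answer: (0, 0)
(-13, 0)
(6, 0)

Derivation:
Executing turtle program step by step:
Start: pos=(0,0), heading=0, pen down
RT 180: heading 0 -> 180
FD 13: (0,0) -> (-13,0) [heading=180, draw]
RT 180: heading 180 -> 0
FD 19: (-13,0) -> (6,0) [heading=0, draw]
LT 135: heading 0 -> 135
RT 180: heading 135 -> 315
Final: pos=(6,0), heading=315, 2 segment(s) drawn
Waypoints (3 total):
(0, 0)
(-13, 0)
(6, 0)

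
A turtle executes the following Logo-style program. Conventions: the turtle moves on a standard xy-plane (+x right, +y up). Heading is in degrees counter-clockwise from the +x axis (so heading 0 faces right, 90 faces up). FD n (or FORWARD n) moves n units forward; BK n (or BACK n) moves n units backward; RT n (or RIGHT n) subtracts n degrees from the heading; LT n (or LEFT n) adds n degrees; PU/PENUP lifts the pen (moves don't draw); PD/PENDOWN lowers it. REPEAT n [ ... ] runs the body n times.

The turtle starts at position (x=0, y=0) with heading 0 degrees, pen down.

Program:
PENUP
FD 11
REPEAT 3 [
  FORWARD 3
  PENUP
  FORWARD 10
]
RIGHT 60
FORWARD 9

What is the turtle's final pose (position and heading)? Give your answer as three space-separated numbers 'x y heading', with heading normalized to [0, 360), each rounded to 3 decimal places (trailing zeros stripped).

Executing turtle program step by step:
Start: pos=(0,0), heading=0, pen down
PU: pen up
FD 11: (0,0) -> (11,0) [heading=0, move]
REPEAT 3 [
  -- iteration 1/3 --
  FD 3: (11,0) -> (14,0) [heading=0, move]
  PU: pen up
  FD 10: (14,0) -> (24,0) [heading=0, move]
  -- iteration 2/3 --
  FD 3: (24,0) -> (27,0) [heading=0, move]
  PU: pen up
  FD 10: (27,0) -> (37,0) [heading=0, move]
  -- iteration 3/3 --
  FD 3: (37,0) -> (40,0) [heading=0, move]
  PU: pen up
  FD 10: (40,0) -> (50,0) [heading=0, move]
]
RT 60: heading 0 -> 300
FD 9: (50,0) -> (54.5,-7.794) [heading=300, move]
Final: pos=(54.5,-7.794), heading=300, 0 segment(s) drawn

Answer: 54.5 -7.794 300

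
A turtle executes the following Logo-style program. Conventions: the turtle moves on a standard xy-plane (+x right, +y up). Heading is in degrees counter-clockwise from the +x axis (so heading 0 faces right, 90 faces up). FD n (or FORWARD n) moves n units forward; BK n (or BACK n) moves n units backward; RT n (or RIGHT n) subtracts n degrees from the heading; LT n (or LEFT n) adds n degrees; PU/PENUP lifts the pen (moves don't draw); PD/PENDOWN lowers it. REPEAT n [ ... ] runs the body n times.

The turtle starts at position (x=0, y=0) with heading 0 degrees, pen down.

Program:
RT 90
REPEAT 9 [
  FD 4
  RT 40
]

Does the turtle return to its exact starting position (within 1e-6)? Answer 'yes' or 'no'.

Answer: yes

Derivation:
Executing turtle program step by step:
Start: pos=(0,0), heading=0, pen down
RT 90: heading 0 -> 270
REPEAT 9 [
  -- iteration 1/9 --
  FD 4: (0,0) -> (0,-4) [heading=270, draw]
  RT 40: heading 270 -> 230
  -- iteration 2/9 --
  FD 4: (0,-4) -> (-2.571,-7.064) [heading=230, draw]
  RT 40: heading 230 -> 190
  -- iteration 3/9 --
  FD 4: (-2.571,-7.064) -> (-6.51,-7.759) [heading=190, draw]
  RT 40: heading 190 -> 150
  -- iteration 4/9 --
  FD 4: (-6.51,-7.759) -> (-9.974,-5.759) [heading=150, draw]
  RT 40: heading 150 -> 110
  -- iteration 5/9 --
  FD 4: (-9.974,-5.759) -> (-11.343,-2) [heading=110, draw]
  RT 40: heading 110 -> 70
  -- iteration 6/9 --
  FD 4: (-11.343,-2) -> (-9.974,1.759) [heading=70, draw]
  RT 40: heading 70 -> 30
  -- iteration 7/9 --
  FD 4: (-9.974,1.759) -> (-6.51,3.759) [heading=30, draw]
  RT 40: heading 30 -> 350
  -- iteration 8/9 --
  FD 4: (-6.51,3.759) -> (-2.571,3.064) [heading=350, draw]
  RT 40: heading 350 -> 310
  -- iteration 9/9 --
  FD 4: (-2.571,3.064) -> (0,0) [heading=310, draw]
  RT 40: heading 310 -> 270
]
Final: pos=(0,0), heading=270, 9 segment(s) drawn

Start position: (0, 0)
Final position: (0, 0)
Distance = 0; < 1e-6 -> CLOSED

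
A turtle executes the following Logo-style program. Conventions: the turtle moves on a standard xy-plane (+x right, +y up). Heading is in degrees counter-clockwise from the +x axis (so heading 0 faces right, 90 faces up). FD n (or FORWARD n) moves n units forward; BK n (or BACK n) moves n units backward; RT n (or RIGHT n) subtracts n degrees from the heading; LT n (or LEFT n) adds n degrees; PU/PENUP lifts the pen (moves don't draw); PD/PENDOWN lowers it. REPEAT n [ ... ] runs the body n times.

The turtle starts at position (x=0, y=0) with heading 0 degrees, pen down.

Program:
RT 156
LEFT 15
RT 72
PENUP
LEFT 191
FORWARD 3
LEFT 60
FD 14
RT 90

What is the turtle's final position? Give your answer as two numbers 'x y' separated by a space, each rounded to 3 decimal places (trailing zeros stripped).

Executing turtle program step by step:
Start: pos=(0,0), heading=0, pen down
RT 156: heading 0 -> 204
LT 15: heading 204 -> 219
RT 72: heading 219 -> 147
PU: pen up
LT 191: heading 147 -> 338
FD 3: (0,0) -> (2.782,-1.124) [heading=338, move]
LT 60: heading 338 -> 38
FD 14: (2.782,-1.124) -> (13.814,7.495) [heading=38, move]
RT 90: heading 38 -> 308
Final: pos=(13.814,7.495), heading=308, 0 segment(s) drawn

Answer: 13.814 7.495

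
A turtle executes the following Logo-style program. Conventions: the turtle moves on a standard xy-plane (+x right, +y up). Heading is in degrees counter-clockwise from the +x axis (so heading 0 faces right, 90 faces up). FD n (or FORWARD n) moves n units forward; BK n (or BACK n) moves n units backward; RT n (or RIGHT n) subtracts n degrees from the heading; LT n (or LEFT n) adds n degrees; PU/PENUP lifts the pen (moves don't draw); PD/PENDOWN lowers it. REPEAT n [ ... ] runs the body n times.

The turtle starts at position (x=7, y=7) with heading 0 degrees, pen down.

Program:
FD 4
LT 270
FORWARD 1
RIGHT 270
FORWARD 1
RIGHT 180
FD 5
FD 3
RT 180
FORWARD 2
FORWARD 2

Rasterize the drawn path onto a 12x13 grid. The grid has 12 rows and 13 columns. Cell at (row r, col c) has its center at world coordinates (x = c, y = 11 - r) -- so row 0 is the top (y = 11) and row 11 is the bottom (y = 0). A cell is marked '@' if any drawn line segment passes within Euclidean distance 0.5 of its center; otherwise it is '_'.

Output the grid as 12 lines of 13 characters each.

Answer: _____________
_____________
_____________
_____________
_______@@@@@_
____@@@@@@@@@
_____________
_____________
_____________
_____________
_____________
_____________

Derivation:
Segment 0: (7,7) -> (11,7)
Segment 1: (11,7) -> (11,6)
Segment 2: (11,6) -> (12,6)
Segment 3: (12,6) -> (7,6)
Segment 4: (7,6) -> (4,6)
Segment 5: (4,6) -> (6,6)
Segment 6: (6,6) -> (8,6)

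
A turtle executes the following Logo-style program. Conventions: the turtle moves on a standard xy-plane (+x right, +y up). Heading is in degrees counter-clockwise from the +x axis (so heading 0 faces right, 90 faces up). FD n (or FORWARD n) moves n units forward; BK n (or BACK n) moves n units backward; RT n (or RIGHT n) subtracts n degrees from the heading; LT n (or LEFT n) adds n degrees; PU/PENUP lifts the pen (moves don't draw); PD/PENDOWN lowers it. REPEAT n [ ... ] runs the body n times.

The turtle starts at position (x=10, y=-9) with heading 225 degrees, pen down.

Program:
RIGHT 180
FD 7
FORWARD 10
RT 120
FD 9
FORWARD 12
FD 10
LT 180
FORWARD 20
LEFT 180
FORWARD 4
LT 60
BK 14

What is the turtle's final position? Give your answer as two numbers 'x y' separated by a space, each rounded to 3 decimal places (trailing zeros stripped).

Answer: 12.38 -7.845

Derivation:
Executing turtle program step by step:
Start: pos=(10,-9), heading=225, pen down
RT 180: heading 225 -> 45
FD 7: (10,-9) -> (14.95,-4.05) [heading=45, draw]
FD 10: (14.95,-4.05) -> (22.021,3.021) [heading=45, draw]
RT 120: heading 45 -> 285
FD 9: (22.021,3.021) -> (24.35,-5.673) [heading=285, draw]
FD 12: (24.35,-5.673) -> (27.456,-17.264) [heading=285, draw]
FD 10: (27.456,-17.264) -> (30.044,-26.923) [heading=285, draw]
LT 180: heading 285 -> 105
FD 20: (30.044,-26.923) -> (24.868,-7.604) [heading=105, draw]
LT 180: heading 105 -> 285
FD 4: (24.868,-7.604) -> (25.903,-11.468) [heading=285, draw]
LT 60: heading 285 -> 345
BK 14: (25.903,-11.468) -> (12.38,-7.845) [heading=345, draw]
Final: pos=(12.38,-7.845), heading=345, 8 segment(s) drawn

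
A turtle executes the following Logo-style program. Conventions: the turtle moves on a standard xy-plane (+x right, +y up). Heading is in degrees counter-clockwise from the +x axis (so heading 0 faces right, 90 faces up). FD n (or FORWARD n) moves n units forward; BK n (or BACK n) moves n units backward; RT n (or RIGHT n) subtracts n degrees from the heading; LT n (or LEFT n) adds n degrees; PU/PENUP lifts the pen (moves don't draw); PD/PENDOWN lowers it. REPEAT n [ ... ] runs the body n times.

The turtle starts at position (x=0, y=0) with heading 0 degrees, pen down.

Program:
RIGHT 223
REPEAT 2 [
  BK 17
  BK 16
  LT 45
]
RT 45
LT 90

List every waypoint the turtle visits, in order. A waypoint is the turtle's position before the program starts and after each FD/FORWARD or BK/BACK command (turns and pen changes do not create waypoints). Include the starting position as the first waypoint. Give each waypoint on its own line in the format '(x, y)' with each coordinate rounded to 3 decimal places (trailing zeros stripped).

Executing turtle program step by step:
Start: pos=(0,0), heading=0, pen down
RT 223: heading 0 -> 137
REPEAT 2 [
  -- iteration 1/2 --
  BK 17: (0,0) -> (12.433,-11.594) [heading=137, draw]
  BK 16: (12.433,-11.594) -> (24.135,-22.506) [heading=137, draw]
  LT 45: heading 137 -> 182
  -- iteration 2/2 --
  BK 17: (24.135,-22.506) -> (41.124,-21.913) [heading=182, draw]
  BK 16: (41.124,-21.913) -> (57.115,-21.354) [heading=182, draw]
  LT 45: heading 182 -> 227
]
RT 45: heading 227 -> 182
LT 90: heading 182 -> 272
Final: pos=(57.115,-21.354), heading=272, 4 segment(s) drawn
Waypoints (5 total):
(0, 0)
(12.433, -11.594)
(24.135, -22.506)
(41.124, -21.913)
(57.115, -21.354)

Answer: (0, 0)
(12.433, -11.594)
(24.135, -22.506)
(41.124, -21.913)
(57.115, -21.354)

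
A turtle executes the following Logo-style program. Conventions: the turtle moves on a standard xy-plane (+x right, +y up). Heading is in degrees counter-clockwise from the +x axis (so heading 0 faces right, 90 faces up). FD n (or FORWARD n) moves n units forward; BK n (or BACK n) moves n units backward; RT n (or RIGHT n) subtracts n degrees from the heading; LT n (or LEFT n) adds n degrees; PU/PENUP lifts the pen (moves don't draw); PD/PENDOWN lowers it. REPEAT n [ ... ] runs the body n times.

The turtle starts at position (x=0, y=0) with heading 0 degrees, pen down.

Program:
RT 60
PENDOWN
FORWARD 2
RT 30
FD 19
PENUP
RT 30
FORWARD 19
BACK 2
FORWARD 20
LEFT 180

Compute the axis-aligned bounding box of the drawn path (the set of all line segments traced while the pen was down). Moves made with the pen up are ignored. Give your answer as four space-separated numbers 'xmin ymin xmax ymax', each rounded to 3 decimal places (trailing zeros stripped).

Answer: 0 -20.732 1 0

Derivation:
Executing turtle program step by step:
Start: pos=(0,0), heading=0, pen down
RT 60: heading 0 -> 300
PD: pen down
FD 2: (0,0) -> (1,-1.732) [heading=300, draw]
RT 30: heading 300 -> 270
FD 19: (1,-1.732) -> (1,-20.732) [heading=270, draw]
PU: pen up
RT 30: heading 270 -> 240
FD 19: (1,-20.732) -> (-8.5,-37.187) [heading=240, move]
BK 2: (-8.5,-37.187) -> (-7.5,-35.454) [heading=240, move]
FD 20: (-7.5,-35.454) -> (-17.5,-52.775) [heading=240, move]
LT 180: heading 240 -> 60
Final: pos=(-17.5,-52.775), heading=60, 2 segment(s) drawn

Segment endpoints: x in {0, 1, 1}, y in {-20.732, -1.732, 0}
xmin=0, ymin=-20.732, xmax=1, ymax=0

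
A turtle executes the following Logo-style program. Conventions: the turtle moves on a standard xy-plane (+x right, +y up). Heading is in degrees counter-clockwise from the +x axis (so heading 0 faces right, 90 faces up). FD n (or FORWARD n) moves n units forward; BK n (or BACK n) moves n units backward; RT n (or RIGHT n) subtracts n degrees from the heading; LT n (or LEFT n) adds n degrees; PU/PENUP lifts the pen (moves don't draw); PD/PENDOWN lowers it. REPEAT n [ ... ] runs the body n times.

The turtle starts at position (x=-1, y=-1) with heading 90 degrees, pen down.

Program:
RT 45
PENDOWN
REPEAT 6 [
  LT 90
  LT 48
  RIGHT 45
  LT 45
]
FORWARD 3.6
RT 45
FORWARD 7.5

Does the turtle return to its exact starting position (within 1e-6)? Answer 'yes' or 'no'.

Executing turtle program step by step:
Start: pos=(-1,-1), heading=90, pen down
RT 45: heading 90 -> 45
PD: pen down
REPEAT 6 [
  -- iteration 1/6 --
  LT 90: heading 45 -> 135
  LT 48: heading 135 -> 183
  RT 45: heading 183 -> 138
  LT 45: heading 138 -> 183
  -- iteration 2/6 --
  LT 90: heading 183 -> 273
  LT 48: heading 273 -> 321
  RT 45: heading 321 -> 276
  LT 45: heading 276 -> 321
  -- iteration 3/6 --
  LT 90: heading 321 -> 51
  LT 48: heading 51 -> 99
  RT 45: heading 99 -> 54
  LT 45: heading 54 -> 99
  -- iteration 4/6 --
  LT 90: heading 99 -> 189
  LT 48: heading 189 -> 237
  RT 45: heading 237 -> 192
  LT 45: heading 192 -> 237
  -- iteration 5/6 --
  LT 90: heading 237 -> 327
  LT 48: heading 327 -> 15
  RT 45: heading 15 -> 330
  LT 45: heading 330 -> 15
  -- iteration 6/6 --
  LT 90: heading 15 -> 105
  LT 48: heading 105 -> 153
  RT 45: heading 153 -> 108
  LT 45: heading 108 -> 153
]
FD 3.6: (-1,-1) -> (-4.208,0.634) [heading=153, draw]
RT 45: heading 153 -> 108
FD 7.5: (-4.208,0.634) -> (-6.525,7.767) [heading=108, draw]
Final: pos=(-6.525,7.767), heading=108, 2 segment(s) drawn

Start position: (-1, -1)
Final position: (-6.525, 7.767)
Distance = 10.363; >= 1e-6 -> NOT closed

Answer: no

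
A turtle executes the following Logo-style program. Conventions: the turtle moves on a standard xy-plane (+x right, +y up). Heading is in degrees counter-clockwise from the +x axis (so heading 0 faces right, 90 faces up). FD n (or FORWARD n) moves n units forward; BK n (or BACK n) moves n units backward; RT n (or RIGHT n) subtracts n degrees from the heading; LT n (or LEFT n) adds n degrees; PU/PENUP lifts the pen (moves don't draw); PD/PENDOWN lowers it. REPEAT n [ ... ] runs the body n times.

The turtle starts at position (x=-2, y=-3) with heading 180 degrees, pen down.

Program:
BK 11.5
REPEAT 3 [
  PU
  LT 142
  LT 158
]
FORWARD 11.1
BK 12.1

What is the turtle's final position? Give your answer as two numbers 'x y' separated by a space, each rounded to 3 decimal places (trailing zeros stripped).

Answer: 8.5 -3

Derivation:
Executing turtle program step by step:
Start: pos=(-2,-3), heading=180, pen down
BK 11.5: (-2,-3) -> (9.5,-3) [heading=180, draw]
REPEAT 3 [
  -- iteration 1/3 --
  PU: pen up
  LT 142: heading 180 -> 322
  LT 158: heading 322 -> 120
  -- iteration 2/3 --
  PU: pen up
  LT 142: heading 120 -> 262
  LT 158: heading 262 -> 60
  -- iteration 3/3 --
  PU: pen up
  LT 142: heading 60 -> 202
  LT 158: heading 202 -> 0
]
FD 11.1: (9.5,-3) -> (20.6,-3) [heading=0, move]
BK 12.1: (20.6,-3) -> (8.5,-3) [heading=0, move]
Final: pos=(8.5,-3), heading=0, 1 segment(s) drawn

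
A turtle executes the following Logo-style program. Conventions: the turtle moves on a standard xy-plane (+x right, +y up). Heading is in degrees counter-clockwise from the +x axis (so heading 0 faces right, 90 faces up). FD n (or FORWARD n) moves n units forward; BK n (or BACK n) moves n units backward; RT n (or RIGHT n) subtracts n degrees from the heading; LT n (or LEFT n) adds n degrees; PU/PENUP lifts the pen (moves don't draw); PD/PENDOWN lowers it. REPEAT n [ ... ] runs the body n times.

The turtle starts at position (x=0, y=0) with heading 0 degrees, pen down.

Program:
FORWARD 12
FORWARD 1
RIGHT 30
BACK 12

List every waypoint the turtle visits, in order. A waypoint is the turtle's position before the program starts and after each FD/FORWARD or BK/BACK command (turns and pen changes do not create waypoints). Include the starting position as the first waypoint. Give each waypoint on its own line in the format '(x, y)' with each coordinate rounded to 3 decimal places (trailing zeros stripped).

Answer: (0, 0)
(12, 0)
(13, 0)
(2.608, 6)

Derivation:
Executing turtle program step by step:
Start: pos=(0,0), heading=0, pen down
FD 12: (0,0) -> (12,0) [heading=0, draw]
FD 1: (12,0) -> (13,0) [heading=0, draw]
RT 30: heading 0 -> 330
BK 12: (13,0) -> (2.608,6) [heading=330, draw]
Final: pos=(2.608,6), heading=330, 3 segment(s) drawn
Waypoints (4 total):
(0, 0)
(12, 0)
(13, 0)
(2.608, 6)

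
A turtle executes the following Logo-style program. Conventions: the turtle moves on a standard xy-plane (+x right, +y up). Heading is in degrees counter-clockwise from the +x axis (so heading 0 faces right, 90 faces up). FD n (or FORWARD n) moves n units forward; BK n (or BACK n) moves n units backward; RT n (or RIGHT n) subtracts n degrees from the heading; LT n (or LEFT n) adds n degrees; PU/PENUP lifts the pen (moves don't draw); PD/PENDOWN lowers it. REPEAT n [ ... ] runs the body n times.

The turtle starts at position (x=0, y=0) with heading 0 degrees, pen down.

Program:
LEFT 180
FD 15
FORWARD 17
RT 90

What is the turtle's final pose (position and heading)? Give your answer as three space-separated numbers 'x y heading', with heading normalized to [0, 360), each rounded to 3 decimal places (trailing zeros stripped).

Executing turtle program step by step:
Start: pos=(0,0), heading=0, pen down
LT 180: heading 0 -> 180
FD 15: (0,0) -> (-15,0) [heading=180, draw]
FD 17: (-15,0) -> (-32,0) [heading=180, draw]
RT 90: heading 180 -> 90
Final: pos=(-32,0), heading=90, 2 segment(s) drawn

Answer: -32 0 90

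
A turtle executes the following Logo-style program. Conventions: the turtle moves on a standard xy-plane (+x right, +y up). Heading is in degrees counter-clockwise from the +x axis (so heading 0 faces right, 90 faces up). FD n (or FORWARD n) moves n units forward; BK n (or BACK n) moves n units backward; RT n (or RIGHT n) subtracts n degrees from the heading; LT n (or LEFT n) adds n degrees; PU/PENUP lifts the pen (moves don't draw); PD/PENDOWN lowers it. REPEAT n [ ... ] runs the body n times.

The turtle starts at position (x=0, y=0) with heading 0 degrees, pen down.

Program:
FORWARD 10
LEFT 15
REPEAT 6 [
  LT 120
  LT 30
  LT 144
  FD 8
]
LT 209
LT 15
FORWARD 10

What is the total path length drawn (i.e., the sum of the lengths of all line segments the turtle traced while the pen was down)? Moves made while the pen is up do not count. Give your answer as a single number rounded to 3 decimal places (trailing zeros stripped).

Executing turtle program step by step:
Start: pos=(0,0), heading=0, pen down
FD 10: (0,0) -> (10,0) [heading=0, draw]
LT 15: heading 0 -> 15
REPEAT 6 [
  -- iteration 1/6 --
  LT 120: heading 15 -> 135
  LT 30: heading 135 -> 165
  LT 144: heading 165 -> 309
  FD 8: (10,0) -> (15.035,-6.217) [heading=309, draw]
  -- iteration 2/6 --
  LT 120: heading 309 -> 69
  LT 30: heading 69 -> 99
  LT 144: heading 99 -> 243
  FD 8: (15.035,-6.217) -> (11.403,-13.345) [heading=243, draw]
  -- iteration 3/6 --
  LT 120: heading 243 -> 3
  LT 30: heading 3 -> 33
  LT 144: heading 33 -> 177
  FD 8: (11.403,-13.345) -> (3.414,-12.927) [heading=177, draw]
  -- iteration 4/6 --
  LT 120: heading 177 -> 297
  LT 30: heading 297 -> 327
  LT 144: heading 327 -> 111
  FD 8: (3.414,-12.927) -> (0.547,-5.458) [heading=111, draw]
  -- iteration 5/6 --
  LT 120: heading 111 -> 231
  LT 30: heading 231 -> 261
  LT 144: heading 261 -> 45
  FD 8: (0.547,-5.458) -> (6.204,0.199) [heading=45, draw]
  -- iteration 6/6 --
  LT 120: heading 45 -> 165
  LT 30: heading 165 -> 195
  LT 144: heading 195 -> 339
  FD 8: (6.204,0.199) -> (13.672,-2.668) [heading=339, draw]
]
LT 209: heading 339 -> 188
LT 15: heading 188 -> 203
FD 10: (13.672,-2.668) -> (4.467,-6.575) [heading=203, draw]
Final: pos=(4.467,-6.575), heading=203, 8 segment(s) drawn

Segment lengths:
  seg 1: (0,0) -> (10,0), length = 10
  seg 2: (10,0) -> (15.035,-6.217), length = 8
  seg 3: (15.035,-6.217) -> (11.403,-13.345), length = 8
  seg 4: (11.403,-13.345) -> (3.414,-12.927), length = 8
  seg 5: (3.414,-12.927) -> (0.547,-5.458), length = 8
  seg 6: (0.547,-5.458) -> (6.204,0.199), length = 8
  seg 7: (6.204,0.199) -> (13.672,-2.668), length = 8
  seg 8: (13.672,-2.668) -> (4.467,-6.575), length = 10
Total = 68

Answer: 68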